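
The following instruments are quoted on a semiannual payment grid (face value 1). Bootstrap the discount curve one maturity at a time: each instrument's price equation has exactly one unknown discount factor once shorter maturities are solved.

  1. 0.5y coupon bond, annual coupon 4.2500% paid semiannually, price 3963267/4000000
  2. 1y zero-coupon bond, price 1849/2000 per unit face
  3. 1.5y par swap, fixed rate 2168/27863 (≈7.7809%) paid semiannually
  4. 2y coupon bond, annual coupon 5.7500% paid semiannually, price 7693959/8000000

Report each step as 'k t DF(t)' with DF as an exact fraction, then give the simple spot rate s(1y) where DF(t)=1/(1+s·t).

step 1 [0.5y] bond c/2=17/800: DF=(3963267/4000000 − 17/800·(0))/(1+17/800) = 4851/5000 ≈ 0.970200
step 2 [1y] zero: DF = P = 1849/2000 ≈ 0.924500
step 3 [1.5y] swap r/2=1084/27863: DF=(1 − 1084/27863·(0.970200+0.924500))/(1+1084/27863) = 2229/2500 ≈ 0.891600
step 4 [2y] bond c/2=23/800: DF=(7693959/8000000 − 23/800·(0.970200+0.924500+0.891600))/(1+23/800) = 857/1000 ≈ 0.857000

1 1/2 4851/5000
2 1 1849/2000
3 3/2 2229/2500
4 2 857/1000
s(1y) = (1/(1849/2000) − 1)/(1) = 151/1849 ≈ 8.1666%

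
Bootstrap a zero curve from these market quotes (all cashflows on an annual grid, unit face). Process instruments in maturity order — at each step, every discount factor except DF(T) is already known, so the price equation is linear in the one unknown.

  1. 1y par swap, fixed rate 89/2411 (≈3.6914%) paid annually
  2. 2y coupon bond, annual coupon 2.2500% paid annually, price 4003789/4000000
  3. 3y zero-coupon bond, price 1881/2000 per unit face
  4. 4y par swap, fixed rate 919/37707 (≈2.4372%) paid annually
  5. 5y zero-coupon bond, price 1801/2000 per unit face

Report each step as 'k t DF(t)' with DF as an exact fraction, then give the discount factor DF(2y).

step 1 [1y] swap r/1=89/2411: DF=(1 − 89/2411·(0))/(1+89/2411) = 2411/2500 ≈ 0.964400
step 2 [2y] bond c/1=9/400: DF=(4003789/4000000 − 9/400·(0.964400))/(1+9/400) = 9577/10000 ≈ 0.957700
step 3 [3y] zero: DF = P = 1881/2000 ≈ 0.940500
step 4 [4y] swap r/1=919/37707: DF=(1 − 919/37707·(0.964400+0.957700+0.940500))/(1+919/37707) = 9081/10000 ≈ 0.908100
step 5 [5y] zero: DF = P = 1801/2000 ≈ 0.900500

1 1 2411/2500
2 2 9577/10000
3 3 1881/2000
4 4 9081/10000
5 5 1801/2000
DF(2y) = 9577/10000 ≈ 0.957700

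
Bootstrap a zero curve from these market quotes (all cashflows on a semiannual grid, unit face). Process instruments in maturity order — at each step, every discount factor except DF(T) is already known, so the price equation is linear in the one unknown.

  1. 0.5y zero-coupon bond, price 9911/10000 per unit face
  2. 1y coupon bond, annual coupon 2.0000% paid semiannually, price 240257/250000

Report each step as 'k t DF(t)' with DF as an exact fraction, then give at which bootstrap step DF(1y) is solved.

step 1 [0.5y] zero: DF = P = 9911/10000 ≈ 0.991100
step 2 [1y] bond c/2=1/100: DF=(240257/250000 − 1/100·(0.991100))/(1+1/100) = 9417/10000 ≈ 0.941700

1 1/2 9911/10000
2 1 9417/10000
DF(1y) is solved at step 2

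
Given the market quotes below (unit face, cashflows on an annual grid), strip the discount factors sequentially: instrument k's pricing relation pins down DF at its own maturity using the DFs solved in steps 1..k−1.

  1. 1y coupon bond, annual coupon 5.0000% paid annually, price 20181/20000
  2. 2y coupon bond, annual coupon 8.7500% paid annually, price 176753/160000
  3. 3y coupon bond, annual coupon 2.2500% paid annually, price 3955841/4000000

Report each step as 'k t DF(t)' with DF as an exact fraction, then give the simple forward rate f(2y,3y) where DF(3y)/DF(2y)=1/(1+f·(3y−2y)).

1 1 961/1000
2 2 1877/2000
3 3 4627/5000
f(2y,3y) = ((1877/2000)/(4627/5000) − 1)/(1) = 131/9254 ≈ 1.4156%

step 1 [1y] bond c/1=1/20: DF=(20181/20000 − 1/20·(0))/(1+1/20) = 961/1000 ≈ 0.961000
step 2 [2y] bond c/1=7/80: DF=(176753/160000 − 7/80·(0.961000))/(1+7/80) = 1877/2000 ≈ 0.938500
step 3 [3y] bond c/1=9/400: DF=(3955841/4000000 − 9/400·(0.961000+0.938500))/(1+9/400) = 4627/5000 ≈ 0.925400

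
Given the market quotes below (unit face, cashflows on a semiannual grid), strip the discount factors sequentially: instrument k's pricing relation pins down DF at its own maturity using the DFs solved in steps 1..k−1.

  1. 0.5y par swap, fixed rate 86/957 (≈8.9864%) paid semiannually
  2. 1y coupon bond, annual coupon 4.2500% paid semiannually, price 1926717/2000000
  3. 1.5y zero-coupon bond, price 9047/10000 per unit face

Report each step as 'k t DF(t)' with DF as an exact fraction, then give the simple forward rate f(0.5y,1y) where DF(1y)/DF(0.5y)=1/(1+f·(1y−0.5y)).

1 1/2 957/1000
2 1 4617/5000
3 3/2 9047/10000
f(0.5y,1y) = ((957/1000)/(4617/5000) − 1)/(1/2) = 112/1539 ≈ 7.2775%

step 1 [0.5y] swap r/2=43/957: DF=(1 − 43/957·(0))/(1+43/957) = 957/1000 ≈ 0.957000
step 2 [1y] bond c/2=17/800: DF=(1926717/2000000 − 17/800·(0.957000))/(1+17/800) = 4617/5000 ≈ 0.923400
step 3 [1.5y] zero: DF = P = 9047/10000 ≈ 0.904700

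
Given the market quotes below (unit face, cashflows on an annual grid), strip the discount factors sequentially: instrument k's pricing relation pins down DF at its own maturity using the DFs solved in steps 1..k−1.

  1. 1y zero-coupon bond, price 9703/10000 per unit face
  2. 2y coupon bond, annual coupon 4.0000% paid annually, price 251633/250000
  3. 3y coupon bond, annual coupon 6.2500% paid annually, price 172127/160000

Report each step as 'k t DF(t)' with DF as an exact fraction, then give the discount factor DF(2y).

1 1 9703/10000
2 2 1861/2000
3 3 9007/10000
DF(2y) = 1861/2000 ≈ 0.930500

step 1 [1y] zero: DF = P = 9703/10000 ≈ 0.970300
step 2 [2y] bond c/1=1/25: DF=(251633/250000 − 1/25·(0.970300))/(1+1/25) = 1861/2000 ≈ 0.930500
step 3 [3y] bond c/1=1/16: DF=(172127/160000 − 1/16·(0.970300+0.930500))/(1+1/16) = 9007/10000 ≈ 0.900700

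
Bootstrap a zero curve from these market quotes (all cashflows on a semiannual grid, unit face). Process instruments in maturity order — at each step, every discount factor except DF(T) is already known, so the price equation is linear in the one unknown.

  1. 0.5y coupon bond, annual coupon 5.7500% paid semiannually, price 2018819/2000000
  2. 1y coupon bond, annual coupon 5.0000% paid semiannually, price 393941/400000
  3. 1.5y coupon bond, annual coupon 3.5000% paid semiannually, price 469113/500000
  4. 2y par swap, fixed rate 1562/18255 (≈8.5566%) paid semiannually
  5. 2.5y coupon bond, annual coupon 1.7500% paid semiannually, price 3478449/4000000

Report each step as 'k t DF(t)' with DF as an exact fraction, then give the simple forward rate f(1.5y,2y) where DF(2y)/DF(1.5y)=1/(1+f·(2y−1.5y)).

step 1 [0.5y] bond c/2=23/800: DF=(2018819/2000000 − 23/800·(0))/(1+23/800) = 2453/2500 ≈ 0.981200
step 2 [1y] bond c/2=1/40: DF=(393941/400000 − 1/40·(0.981200))/(1+1/40) = 9369/10000 ≈ 0.936900
step 3 [1.5y] bond c/2=7/400: DF=(469113/500000 − 7/400·(0.981200+0.936900))/(1+7/400) = 8891/10000 ≈ 0.889100
step 4 [2y] swap r/2=781/18255: DF=(1 − 781/18255·(0.981200+0.936900+0.889100))/(1+781/18255) = 4219/5000 ≈ 0.843800
step 5 [2.5y] bond c/2=7/800: DF=(3478449/4000000 − 7/800·(0.981200+0.936900+0.889100+0.843800))/(1+7/800) = 519/625 ≈ 0.830400

1 1/2 2453/2500
2 1 9369/10000
3 3/2 8891/10000
4 2 4219/5000
5 5/2 519/625
f(1.5y,2y) = ((8891/10000)/(4219/5000) − 1)/(1/2) = 453/4219 ≈ 10.7371%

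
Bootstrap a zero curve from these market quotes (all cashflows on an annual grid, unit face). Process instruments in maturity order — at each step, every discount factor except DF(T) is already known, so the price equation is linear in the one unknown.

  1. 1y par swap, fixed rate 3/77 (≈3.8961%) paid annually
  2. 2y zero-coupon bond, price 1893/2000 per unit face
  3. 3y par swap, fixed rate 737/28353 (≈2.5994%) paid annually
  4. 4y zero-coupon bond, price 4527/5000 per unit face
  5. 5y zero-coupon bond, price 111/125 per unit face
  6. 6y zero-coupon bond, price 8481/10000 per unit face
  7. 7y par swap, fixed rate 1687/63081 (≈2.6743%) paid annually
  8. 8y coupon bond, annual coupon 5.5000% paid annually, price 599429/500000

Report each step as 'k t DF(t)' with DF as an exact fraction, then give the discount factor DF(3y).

1 1 77/80
2 2 1893/2000
3 3 9263/10000
4 4 4527/5000
5 5 111/125
6 6 8481/10000
7 7 8313/10000
8 8 323/400
DF(3y) = 9263/10000 ≈ 0.926300

step 1 [1y] swap r/1=3/77: DF=(1 − 3/77·(0))/(1+3/77) = 77/80 ≈ 0.962500
step 2 [2y] zero: DF = P = 1893/2000 ≈ 0.946500
step 3 [3y] swap r/1=737/28353: DF=(1 − 737/28353·(0.962500+0.946500))/(1+737/28353) = 9263/10000 ≈ 0.926300
step 4 [4y] zero: DF = P = 4527/5000 ≈ 0.905400
step 5 [5y] zero: DF = P = 111/125 ≈ 0.888000
step 6 [6y] zero: DF = P = 8481/10000 ≈ 0.848100
step 7 [7y] swap r/1=1687/63081: DF=(1 − 1687/63081·(0.962500+0.946500+0.926300+0.905400+0.888000+0.848100))/(1+1687/63081) = 8313/10000 ≈ 0.831300
step 8 [8y] bond c/1=11/200: DF=(599429/500000 − 11/200·(0.962500+0.946500+0.926300+0.905400+0.888000+0.848100+0.831300))/(1+11/200) = 323/400 ≈ 0.807500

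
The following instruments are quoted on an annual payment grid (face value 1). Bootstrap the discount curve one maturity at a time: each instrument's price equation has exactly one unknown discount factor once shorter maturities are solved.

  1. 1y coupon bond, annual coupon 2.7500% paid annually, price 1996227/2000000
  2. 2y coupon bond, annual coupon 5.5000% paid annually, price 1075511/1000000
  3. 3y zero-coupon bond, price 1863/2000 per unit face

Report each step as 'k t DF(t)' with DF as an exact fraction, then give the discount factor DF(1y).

1 1 4857/5000
2 2 1211/1250
3 3 1863/2000
DF(1y) = 4857/5000 ≈ 0.971400

step 1 [1y] bond c/1=11/400: DF=(1996227/2000000 − 11/400·(0))/(1+11/400) = 4857/5000 ≈ 0.971400
step 2 [2y] bond c/1=11/200: DF=(1075511/1000000 − 11/200·(0.971400))/(1+11/200) = 1211/1250 ≈ 0.968800
step 3 [3y] zero: DF = P = 1863/2000 ≈ 0.931500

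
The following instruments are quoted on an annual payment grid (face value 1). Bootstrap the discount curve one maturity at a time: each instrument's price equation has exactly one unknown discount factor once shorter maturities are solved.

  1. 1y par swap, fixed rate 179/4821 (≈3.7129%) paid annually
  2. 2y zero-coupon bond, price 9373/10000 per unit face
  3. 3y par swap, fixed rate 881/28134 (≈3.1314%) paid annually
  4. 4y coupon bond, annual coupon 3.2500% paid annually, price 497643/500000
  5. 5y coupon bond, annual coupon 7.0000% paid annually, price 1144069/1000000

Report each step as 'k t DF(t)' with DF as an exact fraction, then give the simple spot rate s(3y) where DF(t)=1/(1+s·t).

step 1 [1y] swap r/1=179/4821: DF=(1 − 179/4821·(0))/(1+179/4821) = 4821/5000 ≈ 0.964200
step 2 [2y] zero: DF = P = 9373/10000 ≈ 0.937300
step 3 [3y] swap r/1=881/28134: DF=(1 − 881/28134·(0.964200+0.937300))/(1+881/28134) = 9119/10000 ≈ 0.911900
step 4 [4y] bond c/1=13/400: DF=(497643/500000 − 13/400·(0.964200+0.937300+0.911900))/(1+13/400) = 4377/5000 ≈ 0.875400
step 5 [5y] bond c/1=7/100: DF=(1144069/1000000 − 7/100·(0.964200+0.937300+0.911900+0.875400))/(1+7/100) = 8279/10000 ≈ 0.827900

1 1 4821/5000
2 2 9373/10000
3 3 9119/10000
4 4 4377/5000
5 5 8279/10000
s(3y) = (1/(9119/10000) − 1)/(3) = 881/27357 ≈ 3.2204%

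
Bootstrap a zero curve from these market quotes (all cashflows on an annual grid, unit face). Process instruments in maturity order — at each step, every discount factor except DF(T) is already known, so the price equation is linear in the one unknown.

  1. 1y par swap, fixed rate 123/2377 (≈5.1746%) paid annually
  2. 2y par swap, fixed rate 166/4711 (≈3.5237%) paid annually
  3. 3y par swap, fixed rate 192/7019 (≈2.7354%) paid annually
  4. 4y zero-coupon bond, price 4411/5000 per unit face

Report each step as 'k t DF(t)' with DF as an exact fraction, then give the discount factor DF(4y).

step 1 [1y] swap r/1=123/2377: DF=(1 − 123/2377·(0))/(1+123/2377) = 2377/2500 ≈ 0.950800
step 2 [2y] swap r/1=166/4711: DF=(1 − 166/4711·(0.950800))/(1+166/4711) = 1167/1250 ≈ 0.933600
step 3 [3y] swap r/1=192/7019: DF=(1 − 192/7019·(0.950800+0.933600))/(1+192/7019) = 577/625 ≈ 0.923200
step 4 [4y] zero: DF = P = 4411/5000 ≈ 0.882200

1 1 2377/2500
2 2 1167/1250
3 3 577/625
4 4 4411/5000
DF(4y) = 4411/5000 ≈ 0.882200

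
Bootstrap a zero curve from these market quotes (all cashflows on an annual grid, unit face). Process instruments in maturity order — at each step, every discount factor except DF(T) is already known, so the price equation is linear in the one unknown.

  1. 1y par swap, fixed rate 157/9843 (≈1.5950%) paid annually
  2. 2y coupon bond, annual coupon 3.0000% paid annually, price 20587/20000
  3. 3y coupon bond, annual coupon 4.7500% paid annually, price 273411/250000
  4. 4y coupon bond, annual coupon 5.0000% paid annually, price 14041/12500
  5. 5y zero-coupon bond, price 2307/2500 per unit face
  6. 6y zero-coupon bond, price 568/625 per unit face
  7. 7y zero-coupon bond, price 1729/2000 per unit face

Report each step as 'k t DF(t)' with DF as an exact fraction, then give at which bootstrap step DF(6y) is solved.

1 1 9843/10000
2 2 9707/10000
3 3 4777/5000
4 4 582/625
5 5 2307/2500
6 6 568/625
7 7 1729/2000
DF(6y) is solved at step 6

step 1 [1y] swap r/1=157/9843: DF=(1 − 157/9843·(0))/(1+157/9843) = 9843/10000 ≈ 0.984300
step 2 [2y] bond c/1=3/100: DF=(20587/20000 − 3/100·(0.984300))/(1+3/100) = 9707/10000 ≈ 0.970700
step 3 [3y] bond c/1=19/400: DF=(273411/250000 − 19/400·(0.984300+0.970700))/(1+19/400) = 4777/5000 ≈ 0.955400
step 4 [4y] bond c/1=1/20: DF=(14041/12500 − 1/20·(0.984300+0.970700+0.955400))/(1+1/20) = 582/625 ≈ 0.931200
step 5 [5y] zero: DF = P = 2307/2500 ≈ 0.922800
step 6 [6y] zero: DF = P = 568/625 ≈ 0.908800
step 7 [7y] zero: DF = P = 1729/2000 ≈ 0.864500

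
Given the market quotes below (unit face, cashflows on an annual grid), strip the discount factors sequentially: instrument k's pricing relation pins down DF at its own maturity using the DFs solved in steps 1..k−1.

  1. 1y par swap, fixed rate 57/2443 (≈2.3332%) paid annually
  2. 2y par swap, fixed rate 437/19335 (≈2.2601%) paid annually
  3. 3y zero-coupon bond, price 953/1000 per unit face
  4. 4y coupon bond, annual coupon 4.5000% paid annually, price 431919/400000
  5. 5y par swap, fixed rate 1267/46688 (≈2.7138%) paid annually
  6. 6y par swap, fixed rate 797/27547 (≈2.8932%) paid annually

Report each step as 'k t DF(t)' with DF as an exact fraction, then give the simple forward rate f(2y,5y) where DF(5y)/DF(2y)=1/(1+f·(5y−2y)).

1 1 2443/2500
2 2 9563/10000
3 3 953/1000
4 4 909/1000
5 5 8733/10000
6 6 4203/5000
f(2y,5y) = ((9563/10000)/(8733/10000) − 1)/(3) = 830/26199 ≈ 3.1681%

step 1 [1y] swap r/1=57/2443: DF=(1 − 57/2443·(0))/(1+57/2443) = 2443/2500 ≈ 0.977200
step 2 [2y] swap r/1=437/19335: DF=(1 − 437/19335·(0.977200))/(1+437/19335) = 9563/10000 ≈ 0.956300
step 3 [3y] zero: DF = P = 953/1000 ≈ 0.953000
step 4 [4y] bond c/1=9/200: DF=(431919/400000 − 9/200·(0.977200+0.956300+0.953000))/(1+9/200) = 909/1000 ≈ 0.909000
step 5 [5y] swap r/1=1267/46688: DF=(1 − 1267/46688·(0.977200+0.956300+0.953000+0.909000))/(1+1267/46688) = 8733/10000 ≈ 0.873300
step 6 [6y] swap r/1=797/27547: DF=(1 − 797/27547·(0.977200+0.956300+0.953000+0.909000+0.873300))/(1+797/27547) = 4203/5000 ≈ 0.840600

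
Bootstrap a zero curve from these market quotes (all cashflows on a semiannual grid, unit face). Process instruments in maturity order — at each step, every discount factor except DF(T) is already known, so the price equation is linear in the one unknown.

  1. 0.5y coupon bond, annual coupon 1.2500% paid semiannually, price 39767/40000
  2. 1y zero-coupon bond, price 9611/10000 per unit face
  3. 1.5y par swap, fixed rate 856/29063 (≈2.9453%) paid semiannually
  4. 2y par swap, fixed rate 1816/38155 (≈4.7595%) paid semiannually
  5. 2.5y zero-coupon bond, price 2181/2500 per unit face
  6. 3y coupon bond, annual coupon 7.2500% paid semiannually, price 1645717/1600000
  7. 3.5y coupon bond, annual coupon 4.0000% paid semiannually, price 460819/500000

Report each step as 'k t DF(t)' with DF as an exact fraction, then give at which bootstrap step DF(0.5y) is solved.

step 1 [0.5y] bond c/2=1/160: DF=(39767/40000 − 1/160·(0))/(1+1/160) = 247/250 ≈ 0.988000
step 2 [1y] zero: DF = P = 9611/10000 ≈ 0.961100
step 3 [1.5y] swap r/2=428/29063: DF=(1 − 428/29063·(0.988000+0.961100))/(1+428/29063) = 2393/2500 ≈ 0.957200
step 4 [2y] swap r/2=908/38155: DF=(1 − 908/38155·(0.988000+0.961100+0.957200))/(1+908/38155) = 2273/2500 ≈ 0.909200
step 5 [2.5y] zero: DF = P = 2181/2500 ≈ 0.872400
step 6 [3y] bond c/2=29/800: DF=(1645717/1600000 − 29/800·(0.988000+0.961100+0.957200+0.909200+0.872400))/(1+29/800) = 4143/5000 ≈ 0.828600
step 7 [3.5y] bond c/2=1/50: DF=(460819/500000 − 1/50·(0.988000+0.961100+0.957200+0.909200+0.872400+0.828600))/(1+1/50) = 3977/5000 ≈ 0.795400

1 1/2 247/250
2 1 9611/10000
3 3/2 2393/2500
4 2 2273/2500
5 5/2 2181/2500
6 3 4143/5000
7 7/2 3977/5000
DF(0.5y) is solved at step 1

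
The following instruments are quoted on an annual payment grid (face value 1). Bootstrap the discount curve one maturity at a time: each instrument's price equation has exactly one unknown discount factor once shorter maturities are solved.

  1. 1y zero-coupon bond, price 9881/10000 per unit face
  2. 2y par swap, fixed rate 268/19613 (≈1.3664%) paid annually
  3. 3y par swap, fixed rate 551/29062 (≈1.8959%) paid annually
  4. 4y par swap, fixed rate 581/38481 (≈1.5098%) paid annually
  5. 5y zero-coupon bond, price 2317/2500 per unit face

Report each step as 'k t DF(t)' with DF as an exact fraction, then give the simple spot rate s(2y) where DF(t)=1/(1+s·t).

step 1 [1y] zero: DF = P = 9881/10000 ≈ 0.988100
step 2 [2y] swap r/1=268/19613: DF=(1 − 268/19613·(0.988100))/(1+268/19613) = 2433/2500 ≈ 0.973200
step 3 [3y] swap r/1=551/29062: DF=(1 − 551/29062·(0.988100+0.973200))/(1+551/29062) = 9449/10000 ≈ 0.944900
step 4 [4y] swap r/1=581/38481: DF=(1 − 581/38481·(0.988100+0.973200+0.944900))/(1+581/38481) = 9419/10000 ≈ 0.941900
step 5 [5y] zero: DF = P = 2317/2500 ≈ 0.926800

1 1 9881/10000
2 2 2433/2500
3 3 9449/10000
4 4 9419/10000
5 5 2317/2500
s(2y) = (1/(2433/2500) − 1)/(2) = 67/4866 ≈ 1.3769%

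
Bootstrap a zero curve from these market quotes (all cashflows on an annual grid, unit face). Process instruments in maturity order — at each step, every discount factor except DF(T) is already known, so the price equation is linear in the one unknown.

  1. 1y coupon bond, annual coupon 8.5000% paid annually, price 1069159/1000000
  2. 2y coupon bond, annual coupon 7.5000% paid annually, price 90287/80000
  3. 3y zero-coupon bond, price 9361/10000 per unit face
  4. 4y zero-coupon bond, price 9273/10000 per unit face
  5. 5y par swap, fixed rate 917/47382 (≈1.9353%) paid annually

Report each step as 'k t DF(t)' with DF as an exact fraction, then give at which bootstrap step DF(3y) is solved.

step 1 [1y] bond c/1=17/200: DF=(1069159/1000000 − 17/200·(0))/(1+17/200) = 4927/5000 ≈ 0.985400
step 2 [2y] bond c/1=3/40: DF=(90287/80000 − 3/40·(0.985400))/(1+3/40) = 9811/10000 ≈ 0.981100
step 3 [3y] zero: DF = P = 9361/10000 ≈ 0.936100
step 4 [4y] zero: DF = P = 9273/10000 ≈ 0.927300
step 5 [5y] swap r/1=917/47382: DF=(1 − 917/47382·(0.985400+0.981100+0.936100+0.927300))/(1+917/47382) = 9083/10000 ≈ 0.908300

1 1 4927/5000
2 2 9811/10000
3 3 9361/10000
4 4 9273/10000
5 5 9083/10000
DF(3y) is solved at step 3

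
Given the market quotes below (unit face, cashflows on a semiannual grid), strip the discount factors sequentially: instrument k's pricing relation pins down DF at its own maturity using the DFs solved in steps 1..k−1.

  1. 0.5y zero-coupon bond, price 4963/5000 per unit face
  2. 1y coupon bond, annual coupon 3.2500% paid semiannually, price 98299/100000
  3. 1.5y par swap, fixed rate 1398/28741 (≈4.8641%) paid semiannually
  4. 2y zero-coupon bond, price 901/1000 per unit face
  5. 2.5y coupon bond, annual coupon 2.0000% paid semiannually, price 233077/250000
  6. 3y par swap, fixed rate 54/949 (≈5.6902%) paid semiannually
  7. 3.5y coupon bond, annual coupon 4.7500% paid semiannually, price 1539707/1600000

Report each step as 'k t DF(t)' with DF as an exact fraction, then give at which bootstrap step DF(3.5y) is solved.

step 1 [0.5y] zero: DF = P = 4963/5000 ≈ 0.992600
step 2 [1y] bond c/2=13/800: DF=(98299/100000 − 13/800·(0.992600))/(1+13/800) = 4757/5000 ≈ 0.951400
step 3 [1.5y] swap r/2=699/28741: DF=(1 − 699/28741·(0.992600+0.951400))/(1+699/28741) = 9301/10000 ≈ 0.930100
step 4 [2y] zero: DF = P = 901/1000 ≈ 0.901000
step 5 [2.5y] bond c/2=1/100: DF=(233077/250000 − 1/100·(0.992600+0.951400+0.930100+0.901000))/(1+1/100) = 8857/10000 ≈ 0.885700
step 6 [3y] swap r/2=27/949: DF=(1 − 27/949·(0.992600+0.951400+0.930100+0.901000+0.885700))/(1+27/949) = 4217/5000 ≈ 0.843400
step 7 [3.5y] bond c/2=19/800: DF=(1539707/1600000 − 19/800·(0.992600+0.951400+0.930100+0.901000+0.885700+0.843400))/(1+19/800) = 8123/10000 ≈ 0.812300

1 1/2 4963/5000
2 1 4757/5000
3 3/2 9301/10000
4 2 901/1000
5 5/2 8857/10000
6 3 4217/5000
7 7/2 8123/10000
DF(3.5y) is solved at step 7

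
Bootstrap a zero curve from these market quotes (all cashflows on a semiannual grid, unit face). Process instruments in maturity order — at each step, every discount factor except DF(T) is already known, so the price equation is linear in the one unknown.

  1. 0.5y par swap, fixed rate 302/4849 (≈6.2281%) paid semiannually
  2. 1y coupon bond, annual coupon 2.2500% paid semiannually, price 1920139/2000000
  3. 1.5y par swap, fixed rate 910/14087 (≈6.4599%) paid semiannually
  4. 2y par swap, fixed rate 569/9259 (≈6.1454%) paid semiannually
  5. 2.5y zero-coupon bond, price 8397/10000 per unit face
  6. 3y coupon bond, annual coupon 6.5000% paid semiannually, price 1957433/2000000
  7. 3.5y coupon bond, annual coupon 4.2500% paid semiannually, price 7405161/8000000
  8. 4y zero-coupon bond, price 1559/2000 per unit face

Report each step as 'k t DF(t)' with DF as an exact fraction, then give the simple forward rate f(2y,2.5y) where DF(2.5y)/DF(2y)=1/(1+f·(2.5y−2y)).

step 1 [0.5y] swap r/2=151/4849: DF=(1 − 151/4849·(0))/(1+151/4849) = 4849/5000 ≈ 0.969800
step 2 [1y] bond c/2=9/800: DF=(1920139/2000000 − 9/800·(0.969800))/(1+9/800) = 4693/5000 ≈ 0.938600
step 3 [1.5y] swap r/2=455/14087: DF=(1 − 455/14087·(0.969800+0.938600))/(1+455/14087) = 909/1000 ≈ 0.909000
step 4 [2y] swap r/2=569/18518: DF=(1 − 569/18518·(0.969800+0.938600+0.909000))/(1+569/18518) = 4431/5000 ≈ 0.886200
step 5 [2.5y] zero: DF = P = 8397/10000 ≈ 0.839700
step 6 [3y] bond c/2=13/400: DF=(1957433/2000000 − 13/400·(0.969800+0.938600+0.909000+0.886200+0.839700))/(1+13/400) = 8049/10000 ≈ 0.804900
step 7 [3.5y] bond c/2=17/800: DF=(7405161/8000000 − 17/800·(0.969800+0.938600+0.909000+0.886200+0.839700+0.804900))/(1+17/800) = 7951/10000 ≈ 0.795100
step 8 [4y] zero: DF = P = 1559/2000 ≈ 0.779500

1 1/2 4849/5000
2 1 4693/5000
3 3/2 909/1000
4 2 4431/5000
5 5/2 8397/10000
6 3 8049/10000
7 7/2 7951/10000
8 4 1559/2000
f(2y,2.5y) = ((4431/5000)/(8397/10000) − 1)/(1/2) = 310/2799 ≈ 11.0754%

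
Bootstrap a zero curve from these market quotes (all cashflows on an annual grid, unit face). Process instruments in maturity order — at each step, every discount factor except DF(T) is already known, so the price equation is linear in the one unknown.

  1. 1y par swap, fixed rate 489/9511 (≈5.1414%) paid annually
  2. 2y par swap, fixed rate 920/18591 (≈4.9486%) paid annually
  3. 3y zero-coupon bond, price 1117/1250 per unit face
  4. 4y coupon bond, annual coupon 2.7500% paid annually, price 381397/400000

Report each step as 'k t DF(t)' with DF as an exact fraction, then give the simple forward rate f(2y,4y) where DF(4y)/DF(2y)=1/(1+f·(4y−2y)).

step 1 [1y] swap r/1=489/9511: DF=(1 − 489/9511·(0))/(1+489/9511) = 9511/10000 ≈ 0.951100
step 2 [2y] swap r/1=920/18591: DF=(1 − 920/18591·(0.951100))/(1+920/18591) = 227/250 ≈ 0.908000
step 3 [3y] zero: DF = P = 1117/1250 ≈ 0.893600
step 4 [4y] bond c/1=11/400: DF=(381397/400000 − 11/400·(0.951100+0.908000+0.893600))/(1+11/400) = 8543/10000 ≈ 0.854300

1 1 9511/10000
2 2 227/250
3 3 1117/1250
4 4 8543/10000
f(2y,4y) = ((227/250)/(8543/10000) − 1)/(2) = 537/17086 ≈ 3.1429%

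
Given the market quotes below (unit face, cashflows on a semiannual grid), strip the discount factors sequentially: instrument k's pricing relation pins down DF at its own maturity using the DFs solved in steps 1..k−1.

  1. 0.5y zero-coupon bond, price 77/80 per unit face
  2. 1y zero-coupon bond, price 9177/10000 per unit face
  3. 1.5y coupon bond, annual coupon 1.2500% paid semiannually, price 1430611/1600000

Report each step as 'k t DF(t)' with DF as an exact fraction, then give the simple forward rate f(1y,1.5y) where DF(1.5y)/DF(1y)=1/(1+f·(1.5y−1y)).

step 1 [0.5y] zero: DF = P = 77/80 ≈ 0.962500
step 2 [1y] zero: DF = P = 9177/10000 ≈ 0.917700
step 3 [1.5y] bond c/2=1/160: DF=(1430611/1600000 − 1/160·(0.962500+0.917700))/(1+1/160) = 8769/10000 ≈ 0.876900

1 1/2 77/80
2 1 9177/10000
3 3/2 8769/10000
f(1y,1.5y) = ((9177/10000)/(8769/10000) − 1)/(1/2) = 272/2923 ≈ 9.3055%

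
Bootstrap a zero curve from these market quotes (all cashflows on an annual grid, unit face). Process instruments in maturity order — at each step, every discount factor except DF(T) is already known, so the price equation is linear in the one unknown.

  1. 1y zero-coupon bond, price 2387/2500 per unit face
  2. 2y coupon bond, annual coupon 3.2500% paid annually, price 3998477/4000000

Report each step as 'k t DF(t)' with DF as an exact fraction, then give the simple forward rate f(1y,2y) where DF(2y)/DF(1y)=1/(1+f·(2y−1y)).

1 1 2387/2500
2 2 9381/10000
f(1y,2y) = ((2387/2500)/(9381/10000) − 1)/(1) = 167/9381 ≈ 1.7802%

step 1 [1y] zero: DF = P = 2387/2500 ≈ 0.954800
step 2 [2y] bond c/1=13/400: DF=(3998477/4000000 − 13/400·(0.954800))/(1+13/400) = 9381/10000 ≈ 0.938100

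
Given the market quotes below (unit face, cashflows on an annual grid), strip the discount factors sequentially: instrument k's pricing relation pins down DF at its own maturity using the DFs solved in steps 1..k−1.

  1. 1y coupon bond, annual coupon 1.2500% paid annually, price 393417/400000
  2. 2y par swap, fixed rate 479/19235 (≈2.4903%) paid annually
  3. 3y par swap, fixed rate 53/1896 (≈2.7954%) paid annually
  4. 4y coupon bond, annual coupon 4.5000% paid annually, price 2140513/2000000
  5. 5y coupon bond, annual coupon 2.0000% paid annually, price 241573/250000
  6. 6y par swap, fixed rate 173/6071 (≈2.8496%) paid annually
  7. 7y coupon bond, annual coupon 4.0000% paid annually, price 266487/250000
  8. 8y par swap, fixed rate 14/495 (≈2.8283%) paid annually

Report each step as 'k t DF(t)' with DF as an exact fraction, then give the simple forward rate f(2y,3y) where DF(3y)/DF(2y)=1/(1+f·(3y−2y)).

1 1 4857/5000
2 2 9521/10000
3 3 1841/2000
4 4 9017/10000
5 5 8739/10000
6 6 8443/10000
7 7 2037/2500
8 8 3999/5000
f(2y,3y) = ((9521/10000)/(1841/2000) − 1)/(1) = 316/9205 ≈ 3.4329%

step 1 [1y] bond c/1=1/80: DF=(393417/400000 − 1/80·(0))/(1+1/80) = 4857/5000 ≈ 0.971400
step 2 [2y] swap r/1=479/19235: DF=(1 − 479/19235·(0.971400))/(1+479/19235) = 9521/10000 ≈ 0.952100
step 3 [3y] swap r/1=53/1896: DF=(1 − 53/1896·(0.971400+0.952100))/(1+53/1896) = 1841/2000 ≈ 0.920500
step 4 [4y] bond c/1=9/200: DF=(2140513/2000000 − 9/200·(0.971400+0.952100+0.920500))/(1+9/200) = 9017/10000 ≈ 0.901700
step 5 [5y] bond c/1=1/50: DF=(241573/250000 − 1/50·(0.971400+0.952100+0.920500+0.901700))/(1+1/50) = 8739/10000 ≈ 0.873900
step 6 [6y] swap r/1=173/6071: DF=(1 − 173/6071·(0.971400+0.952100+0.920500+0.901700+0.873900))/(1+173/6071) = 8443/10000 ≈ 0.844300
step 7 [7y] bond c/1=1/25: DF=(266487/250000 − 1/25·(0.971400+0.952100+0.920500+0.901700+0.873900+0.844300))/(1+1/25) = 2037/2500 ≈ 0.814800
step 8 [8y] swap r/1=14/495: DF=(1 − 14/495·(0.971400+0.952100+0.920500+0.901700+0.873900+0.844300+0.814800))/(1+14/495) = 3999/5000 ≈ 0.799800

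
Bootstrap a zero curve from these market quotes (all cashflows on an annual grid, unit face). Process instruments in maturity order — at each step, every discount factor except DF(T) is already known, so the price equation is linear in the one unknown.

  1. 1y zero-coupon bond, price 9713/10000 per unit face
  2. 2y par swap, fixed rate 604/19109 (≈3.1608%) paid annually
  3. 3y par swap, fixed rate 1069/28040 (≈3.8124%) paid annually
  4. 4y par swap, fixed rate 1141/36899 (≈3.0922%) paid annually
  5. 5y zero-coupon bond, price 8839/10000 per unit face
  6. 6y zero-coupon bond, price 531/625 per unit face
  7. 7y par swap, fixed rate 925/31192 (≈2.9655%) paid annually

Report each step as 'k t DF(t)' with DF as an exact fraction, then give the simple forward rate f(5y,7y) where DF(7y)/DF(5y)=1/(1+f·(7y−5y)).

step 1 [1y] zero: DF = P = 9713/10000 ≈ 0.971300
step 2 [2y] swap r/1=604/19109: DF=(1 − 604/19109·(0.971300))/(1+604/19109) = 2349/2500 ≈ 0.939600
step 3 [3y] swap r/1=1069/28040: DF=(1 − 1069/28040·(0.971300+0.939600))/(1+1069/28040) = 8931/10000 ≈ 0.893100
step 4 [4y] swap r/1=1141/36899: DF=(1 − 1141/36899·(0.971300+0.939600+0.893100))/(1+1141/36899) = 8859/10000 ≈ 0.885900
step 5 [5y] zero: DF = P = 8839/10000 ≈ 0.883900
step 6 [6y] zero: DF = P = 531/625 ≈ 0.849600
step 7 [7y] swap r/1=925/31192: DF=(1 − 925/31192·(0.971300+0.939600+0.893100+0.885900+0.883900+0.849600))/(1+925/31192) = 163/200 ≈ 0.815000

1 1 9713/10000
2 2 2349/2500
3 3 8931/10000
4 4 8859/10000
5 5 8839/10000
6 6 531/625
7 7 163/200
f(5y,7y) = ((8839/10000)/(163/200) − 1)/(2) = 689/16300 ≈ 4.2270%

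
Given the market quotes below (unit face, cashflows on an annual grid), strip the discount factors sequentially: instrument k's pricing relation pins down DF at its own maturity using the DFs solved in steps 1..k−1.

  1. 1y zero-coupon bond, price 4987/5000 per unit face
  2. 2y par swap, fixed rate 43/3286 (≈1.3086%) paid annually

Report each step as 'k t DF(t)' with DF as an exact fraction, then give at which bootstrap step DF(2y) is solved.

1 1 4987/5000
2 2 4871/5000
DF(2y) is solved at step 2

step 1 [1y] zero: DF = P = 4987/5000 ≈ 0.997400
step 2 [2y] swap r/1=43/3286: DF=(1 − 43/3286·(0.997400))/(1+43/3286) = 4871/5000 ≈ 0.974200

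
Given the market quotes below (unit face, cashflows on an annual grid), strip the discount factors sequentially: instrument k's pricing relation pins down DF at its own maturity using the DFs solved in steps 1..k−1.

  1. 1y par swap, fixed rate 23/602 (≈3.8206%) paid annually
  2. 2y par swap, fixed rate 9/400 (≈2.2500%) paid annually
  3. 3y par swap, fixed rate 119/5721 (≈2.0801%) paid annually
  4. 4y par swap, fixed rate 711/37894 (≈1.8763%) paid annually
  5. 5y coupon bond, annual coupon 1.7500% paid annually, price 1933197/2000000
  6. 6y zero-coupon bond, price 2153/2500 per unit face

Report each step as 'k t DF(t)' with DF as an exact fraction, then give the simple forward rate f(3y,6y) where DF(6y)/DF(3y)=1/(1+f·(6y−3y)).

1 1 602/625
2 2 598/625
3 3 1881/2000
4 4 9289/10000
5 5 553/625
6 6 2153/2500
f(3y,6y) = ((1881/2000)/(2153/2500) − 1)/(3) = 793/25836 ≈ 3.0694%

step 1 [1y] swap r/1=23/602: DF=(1 − 23/602·(0))/(1+23/602) = 602/625 ≈ 0.963200
step 2 [2y] swap r/1=9/400: DF=(1 − 9/400·(0.963200))/(1+9/400) = 598/625 ≈ 0.956800
step 3 [3y] swap r/1=119/5721: DF=(1 − 119/5721·(0.963200+0.956800))/(1+119/5721) = 1881/2000 ≈ 0.940500
step 4 [4y] swap r/1=711/37894: DF=(1 − 711/37894·(0.963200+0.956800+0.940500))/(1+711/37894) = 9289/10000 ≈ 0.928900
step 5 [5y] bond c/1=7/400: DF=(1933197/2000000 − 7/400·(0.963200+0.956800+0.940500+0.928900))/(1+7/400) = 553/625 ≈ 0.884800
step 6 [6y] zero: DF = P = 2153/2500 ≈ 0.861200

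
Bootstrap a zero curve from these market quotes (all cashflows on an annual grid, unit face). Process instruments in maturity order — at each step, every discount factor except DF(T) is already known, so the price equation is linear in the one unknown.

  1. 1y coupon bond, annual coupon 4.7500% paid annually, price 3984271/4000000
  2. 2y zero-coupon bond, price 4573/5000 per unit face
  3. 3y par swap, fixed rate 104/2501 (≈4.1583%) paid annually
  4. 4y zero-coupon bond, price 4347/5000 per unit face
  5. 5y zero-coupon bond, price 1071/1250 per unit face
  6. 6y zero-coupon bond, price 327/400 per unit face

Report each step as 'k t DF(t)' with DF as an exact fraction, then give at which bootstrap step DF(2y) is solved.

step 1 [1y] bond c/1=19/400: DF=(3984271/4000000 − 19/400·(0))/(1+19/400) = 9509/10000 ≈ 0.950900
step 2 [2y] zero: DF = P = 4573/5000 ≈ 0.914600
step 3 [3y] swap r/1=104/2501: DF=(1 − 104/2501·(0.950900+0.914600))/(1+104/2501) = 1107/1250 ≈ 0.885600
step 4 [4y] zero: DF = P = 4347/5000 ≈ 0.869400
step 5 [5y] zero: DF = P = 1071/1250 ≈ 0.856800
step 6 [6y] zero: DF = P = 327/400 ≈ 0.817500

1 1 9509/10000
2 2 4573/5000
3 3 1107/1250
4 4 4347/5000
5 5 1071/1250
6 6 327/400
DF(2y) is solved at step 2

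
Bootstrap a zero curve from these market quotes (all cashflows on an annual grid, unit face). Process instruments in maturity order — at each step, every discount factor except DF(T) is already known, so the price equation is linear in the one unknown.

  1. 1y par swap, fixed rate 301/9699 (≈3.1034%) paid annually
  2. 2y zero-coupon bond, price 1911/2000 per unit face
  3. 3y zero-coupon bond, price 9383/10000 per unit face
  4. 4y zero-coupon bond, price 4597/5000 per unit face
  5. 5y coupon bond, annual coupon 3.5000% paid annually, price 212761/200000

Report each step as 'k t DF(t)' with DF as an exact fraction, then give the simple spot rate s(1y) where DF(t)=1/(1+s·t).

1 1 9699/10000
2 2 1911/2000
3 3 9383/10000
4 4 4597/5000
5 5 8999/10000
s(1y) = (1/(9699/10000) − 1)/(1) = 301/9699 ≈ 3.1034%

step 1 [1y] swap r/1=301/9699: DF=(1 − 301/9699·(0))/(1+301/9699) = 9699/10000 ≈ 0.969900
step 2 [2y] zero: DF = P = 1911/2000 ≈ 0.955500
step 3 [3y] zero: DF = P = 9383/10000 ≈ 0.938300
step 4 [4y] zero: DF = P = 4597/5000 ≈ 0.919400
step 5 [5y] bond c/1=7/200: DF=(212761/200000 − 7/200·(0.969900+0.955500+0.938300+0.919400))/(1+7/200) = 8999/10000 ≈ 0.899900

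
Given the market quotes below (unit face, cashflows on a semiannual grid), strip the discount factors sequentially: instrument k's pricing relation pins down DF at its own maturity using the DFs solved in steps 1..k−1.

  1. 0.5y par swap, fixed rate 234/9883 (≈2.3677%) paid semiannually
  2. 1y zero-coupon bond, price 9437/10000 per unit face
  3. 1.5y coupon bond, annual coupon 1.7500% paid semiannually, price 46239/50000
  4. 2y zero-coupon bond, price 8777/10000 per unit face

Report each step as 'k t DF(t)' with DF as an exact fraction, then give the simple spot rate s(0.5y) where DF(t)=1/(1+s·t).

1 1/2 9883/10000
2 1 9437/10000
3 3/2 9/10
4 2 8777/10000
s(0.5y) = (1/(9883/10000) − 1)/(1/2) = 234/9883 ≈ 2.3677%

step 1 [0.5y] swap r/2=117/9883: DF=(1 − 117/9883·(0))/(1+117/9883) = 9883/10000 ≈ 0.988300
step 2 [1y] zero: DF = P = 9437/10000 ≈ 0.943700
step 3 [1.5y] bond c/2=7/800: DF=(46239/50000 − 7/800·(0.988300+0.943700))/(1+7/800) = 9/10 ≈ 0.900000
step 4 [2y] zero: DF = P = 8777/10000 ≈ 0.877700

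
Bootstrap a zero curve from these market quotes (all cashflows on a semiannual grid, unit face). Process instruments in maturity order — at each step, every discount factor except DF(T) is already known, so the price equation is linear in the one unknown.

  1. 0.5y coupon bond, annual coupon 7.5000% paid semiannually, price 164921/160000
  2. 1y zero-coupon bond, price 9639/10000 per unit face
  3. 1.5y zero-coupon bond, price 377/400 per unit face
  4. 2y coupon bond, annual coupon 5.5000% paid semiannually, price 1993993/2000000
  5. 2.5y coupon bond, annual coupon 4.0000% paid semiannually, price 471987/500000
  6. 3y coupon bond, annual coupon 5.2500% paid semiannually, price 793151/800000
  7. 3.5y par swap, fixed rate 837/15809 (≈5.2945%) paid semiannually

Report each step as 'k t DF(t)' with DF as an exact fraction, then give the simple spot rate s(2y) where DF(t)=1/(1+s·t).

step 1 [0.5y] bond c/2=3/80: DF=(164921/160000 − 3/80·(0))/(1+3/80) = 1987/2000 ≈ 0.993500
step 2 [1y] zero: DF = P = 9639/10000 ≈ 0.963900
step 3 [1.5y] zero: DF = P = 377/400 ≈ 0.942500
step 4 [2y] bond c/2=11/400: DF=(1993993/2000000 − 11/400·(0.993500+0.963900+0.942500))/(1+11/400) = 8927/10000 ≈ 0.892700
step 5 [2.5y] bond c/2=1/50: DF=(471987/500000 − 1/50·(0.993500+0.963900+0.942500+0.892700))/(1+1/50) = 8511/10000 ≈ 0.851100
step 6 [3y] bond c/2=21/800: DF=(793151/800000 − 21/800·(0.993500+0.963900+0.942500+0.892700+0.851100))/(1+21/800) = 8473/10000 ≈ 0.847300
step 7 [3.5y] swap r/2=837/31618: DF=(1 − 837/31618·(0.993500+0.963900+0.942500+0.892700+0.851100+0.847300))/(1+837/31618) = 4163/5000 ≈ 0.832600

1 1/2 1987/2000
2 1 9639/10000
3 3/2 377/400
4 2 8927/10000
5 5/2 8511/10000
6 3 8473/10000
7 7/2 4163/5000
s(2y) = (1/(8927/10000) − 1)/(2) = 1073/17854 ≈ 6.0099%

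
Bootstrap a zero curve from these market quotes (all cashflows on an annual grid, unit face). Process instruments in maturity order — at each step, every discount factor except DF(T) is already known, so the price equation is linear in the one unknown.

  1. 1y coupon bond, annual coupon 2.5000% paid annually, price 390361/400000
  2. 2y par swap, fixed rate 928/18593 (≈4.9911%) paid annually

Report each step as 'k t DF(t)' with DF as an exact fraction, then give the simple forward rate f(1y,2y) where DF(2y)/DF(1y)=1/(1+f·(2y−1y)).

step 1 [1y] bond c/1=1/40: DF=(390361/400000 − 1/40·(0))/(1+1/40) = 9521/10000 ≈ 0.952100
step 2 [2y] swap r/1=928/18593: DF=(1 − 928/18593·(0.952100))/(1+928/18593) = 567/625 ≈ 0.907200

1 1 9521/10000
2 2 567/625
f(1y,2y) = ((9521/10000)/(567/625) − 1)/(1) = 449/9072 ≈ 4.9493%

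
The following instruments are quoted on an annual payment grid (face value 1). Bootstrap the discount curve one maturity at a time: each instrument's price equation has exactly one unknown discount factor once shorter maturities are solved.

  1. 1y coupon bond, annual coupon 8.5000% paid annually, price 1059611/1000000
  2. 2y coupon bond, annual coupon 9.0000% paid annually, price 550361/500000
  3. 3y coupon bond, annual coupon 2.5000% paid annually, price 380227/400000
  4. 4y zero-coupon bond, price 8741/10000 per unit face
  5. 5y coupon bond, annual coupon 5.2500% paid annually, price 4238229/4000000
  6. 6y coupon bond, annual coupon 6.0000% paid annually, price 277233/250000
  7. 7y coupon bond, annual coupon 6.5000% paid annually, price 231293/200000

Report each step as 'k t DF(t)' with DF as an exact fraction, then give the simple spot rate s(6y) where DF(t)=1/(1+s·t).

step 1 [1y] bond c/1=17/200: DF=(1059611/1000000 − 17/200·(0))/(1+17/200) = 4883/5000 ≈ 0.976600
step 2 [2y] bond c/1=9/100: DF=(550361/500000 − 9/100·(0.976600))/(1+9/100) = 2323/2500 ≈ 0.929200
step 3 [3y] bond c/1=1/40: DF=(380227/400000 − 1/40·(0.976600+0.929200))/(1+1/40) = 8809/10000 ≈ 0.880900
step 4 [4y] zero: DF = P = 8741/10000 ≈ 0.874100
step 5 [5y] bond c/1=21/400: DF=(4238229/4000000 − 21/400·(0.976600+0.929200+0.880900+0.874100))/(1+21/400) = 8241/10000 ≈ 0.824100
step 6 [6y] bond c/1=3/50: DF=(277233/250000 − 3/50·(0.976600+0.929200+0.880900+0.874100+0.824100))/(1+3/50) = 7923/10000 ≈ 0.792300
step 7 [7y] bond c/1=13/200: DF=(231293/200000 − 13/200·(0.976600+0.929200+0.880900+0.874100+0.824100+0.792300))/(1+13/200) = 3819/5000 ≈ 0.763800

1 1 4883/5000
2 2 2323/2500
3 3 8809/10000
4 4 8741/10000
5 5 8241/10000
6 6 7923/10000
7 7 3819/5000
s(6y) = (1/(7923/10000) − 1)/(6) = 2077/47538 ≈ 4.3691%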